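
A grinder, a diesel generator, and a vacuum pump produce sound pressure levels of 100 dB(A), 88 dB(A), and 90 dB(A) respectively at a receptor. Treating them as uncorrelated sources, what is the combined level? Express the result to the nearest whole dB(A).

Incoherent sources combine by intensity addition: L_total = 10·log₁₀(Σ 10^(L_i/10)).
Σ 10^(L/10) = 10^(100/10) + 10^(88/10) + 10^(90/10) = 1.163e+10.
L_total = 10·log₁₀(1.163e+10) = 100.66 dB(A).

101 dB(A)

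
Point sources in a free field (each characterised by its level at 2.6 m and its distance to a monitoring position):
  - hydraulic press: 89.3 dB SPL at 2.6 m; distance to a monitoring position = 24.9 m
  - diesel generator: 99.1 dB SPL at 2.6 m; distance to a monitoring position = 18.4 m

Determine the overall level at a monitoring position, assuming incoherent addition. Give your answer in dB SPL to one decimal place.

82.3 dB SPL

Apply inverse-square spreading to bring every level to the receiver, then sum 10^(L/10).
hydraulic press: 89.3 − 20·log₁₀(24.9/2.6) = 89.3 − 19.62 = 69.68 dB SPL.
diesel generator: 99.1 − 20·log₁₀(18.4/2.6) = 99.1 − 17.00 = 82.10 dB SPL.
Σ 10^(L/10) = 1.716e+08 → L_total = 10·log₁₀(1.716e+08) = 82.34 dB SPL.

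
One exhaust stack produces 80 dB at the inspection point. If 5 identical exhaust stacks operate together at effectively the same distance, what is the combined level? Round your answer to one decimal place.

With 5 equal, uncorrelated contributions the intensity is 5× that of one unit, giving a rise of 10·log₁₀ 5.
L_total = 80 + 10·log₁₀(5) = 80 + 6.990 = 86.99 dB.

87.0 dB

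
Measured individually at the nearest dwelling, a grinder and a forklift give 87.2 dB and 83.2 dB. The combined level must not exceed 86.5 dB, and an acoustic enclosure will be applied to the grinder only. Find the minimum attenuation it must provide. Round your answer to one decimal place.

Everything except the grinder sums to 10^(83.2/10) = 2.089e+08 in linear terms, 83.20 dB.
The limit corresponds to 10^(86.5/10) = 4.467e+08; subtracting the fixed part leaves 2.378e+08 for the grinder, i.e. 83.76 dB.
So the grinder must be reduced from 87.2 to 83.76 dB: IL = 3.44 dB.

3.4 dB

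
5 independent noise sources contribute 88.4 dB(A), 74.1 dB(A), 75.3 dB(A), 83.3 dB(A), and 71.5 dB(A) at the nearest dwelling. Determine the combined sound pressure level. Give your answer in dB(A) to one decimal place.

For uncorrelated sources the intensities add, so convert each level to linear form, sum, and take 10·log₁₀ of the total.
Σ 10^(L/10) = 10^(88.4/10) + 10^(74.1/10) + 10^(75.3/10) + 10^(83.3/10) + 10^(71.5/10) = 9.793e+08.
L_total = 10·log₁₀(9.793e+08) = 89.91 dB(A).

89.9 dB(A)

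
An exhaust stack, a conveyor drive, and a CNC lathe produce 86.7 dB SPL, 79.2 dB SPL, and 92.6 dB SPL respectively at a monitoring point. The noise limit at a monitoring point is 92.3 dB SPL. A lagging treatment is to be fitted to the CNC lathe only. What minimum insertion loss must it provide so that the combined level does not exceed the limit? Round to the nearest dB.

Everything except the CNC lathe sums to 10^(86.7/10) + 10^(79.2/10) = 5.509e+08 in linear terms, 87.41 dB SPL.
To meet 92.3 dB SPL overall, the treated CNC lathe may contribute at most 10^(92.3/10) − 5.509e+08 = 1.147e+09, i.e. 90.60 dB SPL.
So the CNC lathe must be reduced from 92.6 to 90.60 dB SPL: IL = 2.00 dB.

2 dB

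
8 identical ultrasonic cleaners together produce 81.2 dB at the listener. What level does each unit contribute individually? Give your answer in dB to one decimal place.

72.2 dB

For N identical incoherent sources L_total = L₁ + 10·log₁₀ N, so L₁ = 81.2 − 10·log₁₀(8) = 81.2 − 9.031.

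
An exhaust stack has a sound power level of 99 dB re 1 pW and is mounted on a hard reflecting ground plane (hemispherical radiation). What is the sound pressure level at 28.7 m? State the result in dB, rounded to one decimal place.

The power spreads over a hemisphere of area 2π·r², so L_p = L_w − 10·log₁₀(2π·r²).
2π·r² = 5175 m², 10·log₁₀ of that is 37.139 dB.
L_p = 99 − 37.139 = 61.86 dB.

61.9 dB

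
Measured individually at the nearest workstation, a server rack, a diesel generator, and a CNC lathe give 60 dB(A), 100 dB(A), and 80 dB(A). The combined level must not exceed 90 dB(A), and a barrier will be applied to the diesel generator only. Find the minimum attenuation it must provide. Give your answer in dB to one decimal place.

10.5 dB

Everything except the diesel generator sums to 10^(60/10) + 10^(80/10) = 1.010e+08 in linear terms, 80.04 dB(A).
To meet 90 dB(A) overall, the treated diesel generator may contribute at most 10^(90/10) − 1.010e+08 = 8.990e+08, i.e. 89.54 dB(A).
So the diesel generator must be reduced from 100 to 89.54 dB(A): IL = 10.46 dB.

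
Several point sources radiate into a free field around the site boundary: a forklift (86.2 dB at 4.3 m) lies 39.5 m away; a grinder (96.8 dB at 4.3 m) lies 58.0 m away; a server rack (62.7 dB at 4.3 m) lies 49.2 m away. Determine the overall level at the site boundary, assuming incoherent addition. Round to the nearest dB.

First find each source's level at the receiver (point-source: −20·log₁₀(r/r_ref)), then combine on an intensity basis.
forklift: 86.2 − 20·log₁₀(39.5/4.3) = 86.2 − 19.26 = 66.94 dB.
grinder: 96.8 − 20·log₁₀(58.0/4.3) = 96.8 − 22.60 = 74.20 dB.
server rack: 62.7 − 20·log₁₀(49.2/4.3) = 62.7 − 21.17 = 41.53 dB.
Σ 10^(L/10) = 3.126e+07 → L_total = 10·log₁₀(3.126e+07) = 74.95 dB.

75 dB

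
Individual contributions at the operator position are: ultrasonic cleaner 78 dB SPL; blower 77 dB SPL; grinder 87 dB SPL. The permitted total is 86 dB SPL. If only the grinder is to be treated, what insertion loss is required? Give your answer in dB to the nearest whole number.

2 dB

Fixed contribution from the other sources: Σ 10^(L/10) = 10^(78/10) + 10^(77/10) = 1.132e+08 (80.54 dB SPL).
To meet 86 dB SPL overall, the treated grinder may contribute at most 10^(86/10) − 1.132e+08 = 2.849e+08, i.e. 84.55 dB SPL.
Required insertion loss = 87 − 84.55 = 2.45 dB.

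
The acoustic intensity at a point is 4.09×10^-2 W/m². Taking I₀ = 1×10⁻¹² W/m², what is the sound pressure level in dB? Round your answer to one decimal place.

Dividing by I₀ shifts the exponent by 12: I/I₀ = 4.09×10^10.
L = 10·(0.6117 + 10) = 106.12 dB.

106.1 dB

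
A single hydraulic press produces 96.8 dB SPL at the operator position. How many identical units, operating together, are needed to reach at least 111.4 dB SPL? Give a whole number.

The shortfall is 111.4 − 96.8 = 14.6 dB, and N units add 10·log₁₀ N, so need 10·log₁₀ N ≥ 14.6.
N ≥ 10^(14.6/10) = 28.840, so N = 29.

29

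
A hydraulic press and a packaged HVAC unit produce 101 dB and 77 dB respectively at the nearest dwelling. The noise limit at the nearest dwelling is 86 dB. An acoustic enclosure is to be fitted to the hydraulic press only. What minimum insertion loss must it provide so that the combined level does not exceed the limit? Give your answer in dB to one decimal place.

15.6 dB

The untreated sources together contribute 10^(77/10) = 5.012e+07, i.e. 77.00 dB.
The limit corresponds to 10^(86/10) = 3.981e+08; subtracting the fixed part leaves 3.480e+08 for the hydraulic press, i.e. 85.42 dB.
So the hydraulic press must be reduced from 101 to 85.42 dB: IL = 15.58 dB.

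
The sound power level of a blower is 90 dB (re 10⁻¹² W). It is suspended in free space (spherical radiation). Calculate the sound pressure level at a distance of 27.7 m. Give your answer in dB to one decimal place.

50.2 dB

L_p = L_w − 10·log₁₀(4π·r²) with r = 27.7 m.
4π·r² = 9642 m², 10·log₁₀ of that is 39.842 dB.
L_p = 90 − 39.842 = 50.16 dB.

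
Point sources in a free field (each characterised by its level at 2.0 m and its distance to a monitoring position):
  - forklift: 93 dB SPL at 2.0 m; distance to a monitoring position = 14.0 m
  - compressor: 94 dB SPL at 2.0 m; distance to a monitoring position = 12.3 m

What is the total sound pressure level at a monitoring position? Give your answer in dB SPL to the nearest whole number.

80 dB SPL

Propagate each source to the receiver with L = L_ref − 20·log₁₀(r/r_ref), then add intensities.
forklift: 93 − 20·log₁₀(14.0/2.0) = 93 − 16.90 = 76.10 dB SPL.
compressor: 94 − 20·log₁₀(12.3/2.0) = 94 − 15.78 = 78.22 dB SPL.
Σ 10^(L/10) = 1.071e+08 → L_total = 10·log₁₀(1.071e+08) = 80.30 dB SPL.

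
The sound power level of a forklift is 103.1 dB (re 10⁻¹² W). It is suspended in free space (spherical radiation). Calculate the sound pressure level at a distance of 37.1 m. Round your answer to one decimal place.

Free-field spherical radiation: L_p = L_w − 10·log₁₀(4π·r²), r = 37.1 m.
4π·r² = 1.73e+04 m², 10·log₁₀ of that is 42.380 dB.
L_p = 103.1 − 42.380 = 60.72 dB.

60.7 dB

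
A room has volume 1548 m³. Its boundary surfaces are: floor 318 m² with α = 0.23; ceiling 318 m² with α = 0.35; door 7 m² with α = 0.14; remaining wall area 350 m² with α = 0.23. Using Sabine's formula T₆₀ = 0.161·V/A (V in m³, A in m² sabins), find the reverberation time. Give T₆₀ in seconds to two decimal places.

Total absorption A = 318·0.23 + 318·0.35 + 7·0.14 + 350·0.23 = 265.92 m² sabins.
T₆₀ = 0.161·V/A = 0.161·1548/265.92 = 0.937 s.

0.94 s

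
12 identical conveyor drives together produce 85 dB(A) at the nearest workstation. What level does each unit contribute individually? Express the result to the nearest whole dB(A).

74 dB(A)

For N identical incoherent sources L_total = L₁ + 10·log₁₀ N, so L₁ = 85 − 10·log₁₀(12) = 85 − 10.792.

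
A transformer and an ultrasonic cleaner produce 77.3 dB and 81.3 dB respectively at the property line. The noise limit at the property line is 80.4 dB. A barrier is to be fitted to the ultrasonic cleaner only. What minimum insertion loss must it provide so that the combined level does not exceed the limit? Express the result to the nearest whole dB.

4 dB

Everything except the ultrasonic cleaner sums to 10^(77.3/10) = 5.370e+07 in linear terms, 77.30 dB.
The limit corresponds to 10^(80.4/10) = 1.096e+08; subtracting the fixed part leaves 5.594e+07 for the ultrasonic cleaner, i.e. 77.48 dB.
Required insertion loss = 81.3 − 77.48 = 3.82 dB.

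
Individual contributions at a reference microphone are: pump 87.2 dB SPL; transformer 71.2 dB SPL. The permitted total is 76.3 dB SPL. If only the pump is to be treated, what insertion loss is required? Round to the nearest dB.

Fixed contribution from the other source: Σ 10^(L/10) = 10^(71.2/10) = 1.318e+07 (71.20 dB SPL).
The limit corresponds to 10^(76.3/10) = 4.266e+07; subtracting the fixed part leaves 2.948e+07 for the pump, i.e. 74.69 dB SPL.
Required insertion loss = 87.2 − 74.69 = 12.51 dB.

13 dB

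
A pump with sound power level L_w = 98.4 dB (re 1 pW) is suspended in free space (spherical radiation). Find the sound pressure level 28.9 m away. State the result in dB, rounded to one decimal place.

58.2 dB

Free-field spherical radiation: L_p = L_w − 10·log₁₀(4π·r²), r = 28.9 m.
4π·r² = 1.05e+04 m², 10·log₁₀ of that is 40.210 dB.
L_p = 98.4 − 40.210 = 58.19 dB.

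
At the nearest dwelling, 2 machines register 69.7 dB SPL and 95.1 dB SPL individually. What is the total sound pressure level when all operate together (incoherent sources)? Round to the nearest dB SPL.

95 dB SPL

Incoherent sources combine by intensity addition: L_total = 10·log₁₀(Σ 10^(L_i/10)).
Σ 10^(L/10) = 10^(69.7/10) + 10^(95.1/10) = 3.245e+09.
L_total = 10·log₁₀(3.245e+09) = 95.11 dB SPL.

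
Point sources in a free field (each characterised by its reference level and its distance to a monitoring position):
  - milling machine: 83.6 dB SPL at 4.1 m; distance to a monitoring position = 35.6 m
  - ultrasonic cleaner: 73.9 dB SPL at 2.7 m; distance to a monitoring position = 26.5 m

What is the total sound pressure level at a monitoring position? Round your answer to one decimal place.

Propagate each source to the receiver with L = L_ref − 20·log₁₀(r/r_ref), then add intensities.
milling machine: 83.6 − 20·log₁₀(35.6/4.1) = 83.6 − 18.77 = 64.83 dB SPL.
ultrasonic cleaner: 73.9 − 20·log₁₀(26.5/2.7) = 73.9 − 19.84 = 54.06 dB SPL.
Σ 10^(L/10) = 3.293e+06 → L_total = 10·log₁₀(3.293e+06) = 65.18 dB SPL.

65.2 dB SPL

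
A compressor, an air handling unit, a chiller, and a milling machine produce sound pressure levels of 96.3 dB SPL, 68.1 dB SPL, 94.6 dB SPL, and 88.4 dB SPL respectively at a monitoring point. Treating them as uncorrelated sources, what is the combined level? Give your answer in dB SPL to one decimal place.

For uncorrelated sources the intensities add, so convert each level to linear form, sum, and take 10·log₁₀ of the total.
Σ 10^(L/10) = 10^(96.3/10) + 10^(68.1/10) + 10^(94.6/10) + 10^(88.4/10) = 7.848e+09.
L_total = 10·log₁₀(7.848e+09) = 98.95 dB SPL.

98.9 dB SPL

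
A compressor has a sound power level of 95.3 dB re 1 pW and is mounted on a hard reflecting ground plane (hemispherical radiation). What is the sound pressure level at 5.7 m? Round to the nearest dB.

72 dB

L_p = L_w − 10·log₁₀(2π·r²) with r = 5.7 m.
2π·r² = 204.1 m², 10·log₁₀ of that is 23.099 dB.
L_p = 95.3 − 23.099 = 72.20 dB.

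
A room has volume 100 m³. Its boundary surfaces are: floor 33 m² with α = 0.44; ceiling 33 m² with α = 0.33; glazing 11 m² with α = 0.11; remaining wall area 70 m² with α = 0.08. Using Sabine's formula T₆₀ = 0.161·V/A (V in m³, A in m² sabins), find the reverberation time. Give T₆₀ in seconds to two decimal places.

A = Σ Sᵢαᵢ = 33·0.44 + 33·0.33 + 11·0.11 + 70·0.08 = 32.22 m².
T₆₀ = 0.161 × 100 / 32.22 = 0.500 s.

0.50 s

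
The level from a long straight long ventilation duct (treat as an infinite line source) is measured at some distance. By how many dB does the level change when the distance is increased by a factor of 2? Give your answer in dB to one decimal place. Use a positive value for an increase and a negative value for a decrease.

-3.0 dB

Line-source spreading: ΔL = −10·log₁₀(r₂/r₁).
ΔL = −10·log₁₀(2) = -3.01 dB.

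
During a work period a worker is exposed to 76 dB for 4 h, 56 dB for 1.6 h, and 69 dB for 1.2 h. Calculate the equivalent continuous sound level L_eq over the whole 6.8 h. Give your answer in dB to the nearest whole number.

74 dB

L_eq = 10·log₁₀[(1/T)·Σ tᵢ·10^(Lᵢ/10)] with T = 6.8 h.
Σ tᵢ·10^(Lᵢ/10) = 4·10^(76/10) + 1.6·10^(56/10) + 1.2·10^(69/10) = 1.694e+08.
L_eq = 10·log₁₀(1.694e+08/6.8) = 73.96 dB.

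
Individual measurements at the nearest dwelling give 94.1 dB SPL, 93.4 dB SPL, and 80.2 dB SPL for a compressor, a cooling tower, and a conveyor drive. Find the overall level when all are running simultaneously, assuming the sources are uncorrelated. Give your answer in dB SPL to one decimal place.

96.9 dB SPL

For uncorrelated sources the intensities add, so convert each level to linear form, sum, and take 10·log₁₀ of the total.
Σ 10^(L/10) = 10^(94.1/10) + 10^(93.4/10) + 10^(80.2/10) = 4.863e+09.
L_total = 10·log₁₀(4.863e+09) = 96.87 dB SPL.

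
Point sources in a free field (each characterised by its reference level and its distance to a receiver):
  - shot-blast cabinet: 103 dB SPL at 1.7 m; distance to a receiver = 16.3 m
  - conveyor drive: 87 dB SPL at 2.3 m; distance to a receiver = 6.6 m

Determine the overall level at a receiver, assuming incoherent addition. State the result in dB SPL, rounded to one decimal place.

84.4 dB SPL

Propagate each source to the receiver with L = L_ref − 20·log₁₀(r/r_ref), then add intensities.
shot-blast cabinet: 103 − 20·log₁₀(16.3/1.7) = 103 − 19.63 = 83.37 dB SPL.
conveyor drive: 87 − 20·log₁₀(6.6/2.3) = 87 − 9.16 = 77.84 dB SPL.
Σ 10^(L/10) = 2.779e+08 → L_total = 10·log₁₀(2.779e+08) = 84.44 dB SPL.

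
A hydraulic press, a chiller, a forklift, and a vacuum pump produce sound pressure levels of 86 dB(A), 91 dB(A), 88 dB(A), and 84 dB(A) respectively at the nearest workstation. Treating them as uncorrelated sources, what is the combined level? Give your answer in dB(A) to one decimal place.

Incoherent sources combine by intensity addition: L_total = 10·log₁₀(Σ 10^(L_i/10)).
Σ 10^(L/10) = 10^(86/10) + 10^(91/10) + 10^(88/10) + 10^(84/10) = 2.539e+09.
L_total = 10·log₁₀(2.539e+09) = 94.05 dB(A).

94.0 dB(A)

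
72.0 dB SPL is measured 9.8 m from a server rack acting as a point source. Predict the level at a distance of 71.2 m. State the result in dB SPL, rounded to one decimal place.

Spherical spreading from a point source gives a 20·log₁₀(r₂/r₁) drop.
L₂ = 72.0 − 20·log₁₀(71.2/9.8) = 72.0 − 17.225 = 54.77 dB SPL.

54.8 dB SPL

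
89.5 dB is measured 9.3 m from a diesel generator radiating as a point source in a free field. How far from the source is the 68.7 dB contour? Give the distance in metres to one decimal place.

The 20.8 dB drop corresponds to a distance ratio of 10^(20.8/20) for a point source.
r₂ = 9.3·10^((89.5−68.7)/20) = 9.3·10^(20.8/20) = 101.97 m.

102.0 m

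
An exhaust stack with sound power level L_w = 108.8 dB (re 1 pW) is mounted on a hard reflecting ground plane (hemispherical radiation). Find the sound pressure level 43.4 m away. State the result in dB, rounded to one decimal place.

68.1 dB

Free-field hemispherical radiation: L_p = L_w − 10·log₁₀(2π·r²), r = 43.4 m.
2π·r² = 1.183e+04 m², 10·log₁₀ of that is 40.732 dB.
L_p = 108.8 − 40.732 = 68.07 dB.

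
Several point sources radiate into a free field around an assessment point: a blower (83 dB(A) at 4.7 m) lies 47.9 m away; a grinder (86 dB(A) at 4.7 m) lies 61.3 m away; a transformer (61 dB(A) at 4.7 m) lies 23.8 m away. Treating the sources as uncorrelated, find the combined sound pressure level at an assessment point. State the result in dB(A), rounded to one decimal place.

Propagate each source to the receiver with L = L_ref − 20·log₁₀(r/r_ref), then add intensities.
blower: 83 − 20·log₁₀(47.9/4.7) = 83 − 20.16 = 62.84 dB(A).
grinder: 86 − 20·log₁₀(61.3/4.7) = 86 − 22.31 = 63.69 dB(A).
transformer: 61 − 20·log₁₀(23.8/4.7) = 61 − 14.09 = 46.91 dB(A).
Σ 10^(L/10) = 4.310e+06 → L_total = 10·log₁₀(4.310e+06) = 66.35 dB(A).

66.3 dB(A)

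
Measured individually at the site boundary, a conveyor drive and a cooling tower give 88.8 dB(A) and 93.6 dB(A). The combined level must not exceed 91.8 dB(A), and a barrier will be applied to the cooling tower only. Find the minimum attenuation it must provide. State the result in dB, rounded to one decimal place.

4.8 dB

Fixed contribution from the other source: Σ 10^(L/10) = 10^(88.8/10) = 7.586e+08 (88.80 dB(A)).
The limit corresponds to 10^(91.8/10) = 1.514e+09; subtracting the fixed part leaves 7.550e+08 for the cooling tower, i.e. 88.78 dB(A).
Required insertion loss = 93.6 − 88.78 = 4.82 dB.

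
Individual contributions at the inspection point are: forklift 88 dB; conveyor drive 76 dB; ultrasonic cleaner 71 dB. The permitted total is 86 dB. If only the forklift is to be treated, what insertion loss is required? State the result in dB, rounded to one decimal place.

2.6 dB

Everything except the forklift sums to 10^(76/10) + 10^(71/10) = 5.240e+07 in linear terms, 77.19 dB.
The limit corresponds to 10^(86/10) = 3.981e+08; subtracting the fixed part leaves 3.457e+08 for the forklift, i.e. 85.39 dB.
So the forklift must be reduced from 88 to 85.39 dB: IL = 2.61 dB.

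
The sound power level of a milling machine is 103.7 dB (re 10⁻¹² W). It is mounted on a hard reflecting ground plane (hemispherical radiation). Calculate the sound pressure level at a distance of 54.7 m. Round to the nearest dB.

61 dB

L_p = L_w − 10·log₁₀(2π·r²) with r = 54.7 m.
2π·r² = 1.88e+04 m², 10·log₁₀ of that is 42.742 dB.
L_p = 103.7 − 42.742 = 60.96 dB.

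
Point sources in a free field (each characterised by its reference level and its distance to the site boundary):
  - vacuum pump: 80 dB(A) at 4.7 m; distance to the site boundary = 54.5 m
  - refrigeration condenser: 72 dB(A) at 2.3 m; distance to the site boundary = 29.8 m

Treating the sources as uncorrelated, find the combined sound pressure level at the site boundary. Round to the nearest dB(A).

Apply inverse-square spreading to bring every level to the receiver, then sum 10^(L/10).
vacuum pump: 80 − 20·log₁₀(54.5/4.7) = 80 − 21.29 = 58.71 dB(A).
refrigeration condenser: 72 − 20·log₁₀(29.8/2.3) = 72 − 22.25 = 49.75 dB(A).
Σ 10^(L/10) = 8.381e+05 → L_total = 10·log₁₀(8.381e+05) = 59.23 dB(A).

59 dB(A)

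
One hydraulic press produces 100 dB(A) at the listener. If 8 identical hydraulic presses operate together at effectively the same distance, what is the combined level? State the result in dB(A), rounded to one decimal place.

N identical incoherent sources raise the level by 10·log₁₀ N.
L_total = 100 + 10·log₁₀(8) = 100 + 9.031 = 109.03 dB(A).

109.0 dB(A)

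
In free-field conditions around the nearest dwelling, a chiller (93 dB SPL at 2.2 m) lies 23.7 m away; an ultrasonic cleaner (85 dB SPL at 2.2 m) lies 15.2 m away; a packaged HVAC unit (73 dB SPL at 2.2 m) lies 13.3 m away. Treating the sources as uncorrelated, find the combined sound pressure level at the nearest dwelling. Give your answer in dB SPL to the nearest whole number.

First find each source's level at the receiver (point-source: −20·log₁₀(r/r_ref)), then combine on an intensity basis.
chiller: 93 − 20·log₁₀(23.7/2.2) = 93 − 20.65 = 72.35 dB SPL.
ultrasonic cleaner: 85 − 20·log₁₀(15.2/2.2) = 85 − 16.79 = 68.21 dB SPL.
packaged HVAC unit: 73 − 20·log₁₀(13.3/2.2) = 73 − 15.63 = 57.37 dB SPL.
Σ 10^(L/10) = 2.436e+07 → L_total = 10·log₁₀(2.436e+07) = 73.87 dB SPL.

74 dB SPL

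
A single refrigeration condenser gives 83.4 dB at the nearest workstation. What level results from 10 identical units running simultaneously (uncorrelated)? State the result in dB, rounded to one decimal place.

93.4 dB

L_total = L₁ + 10·log₁₀ N for N identical incoherent sources.
L_total = 83.4 + 10·log₁₀(10) = 83.4 + 10.000 = 93.40 dB.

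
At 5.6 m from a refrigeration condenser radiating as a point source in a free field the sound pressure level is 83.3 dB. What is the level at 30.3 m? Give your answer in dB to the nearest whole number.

Point-source attenuation: ΔL = 20·log₁₀(r₂/r₁) = 20·log₁₀(30.3/5.6) = 14.665 dB.
L₂ = 83.3 − 20·log₁₀(30.3/5.6) = 83.3 − 14.665 = 68.63 dB.

69 dB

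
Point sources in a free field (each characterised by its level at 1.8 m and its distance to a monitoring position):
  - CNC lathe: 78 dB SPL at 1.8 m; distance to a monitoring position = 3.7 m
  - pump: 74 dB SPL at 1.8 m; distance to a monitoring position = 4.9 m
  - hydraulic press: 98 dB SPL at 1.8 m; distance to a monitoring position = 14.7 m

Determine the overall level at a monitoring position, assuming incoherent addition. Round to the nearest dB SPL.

Apply inverse-square spreading to bring every level to the receiver, then sum 10^(L/10).
CNC lathe: 78 − 20·log₁₀(3.7/1.8) = 78 − 6.26 = 71.74 dB SPL.
pump: 74 − 20·log₁₀(4.9/1.8) = 74 − 8.70 = 65.30 dB SPL.
hydraulic press: 98 − 20·log₁₀(14.7/1.8) = 98 − 18.24 = 79.76 dB SPL.
Σ 10^(L/10) = 1.129e+08 → L_total = 10·log₁₀(1.129e+08) = 80.53 dB SPL.

81 dB SPL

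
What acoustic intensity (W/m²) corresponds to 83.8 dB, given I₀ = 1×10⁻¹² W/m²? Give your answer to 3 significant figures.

L = 10·log₁₀(I/I₀) ⇒ I = I₀·10^(L/10) = 10⁻¹² × 10^8.38.

0.000240 W/m²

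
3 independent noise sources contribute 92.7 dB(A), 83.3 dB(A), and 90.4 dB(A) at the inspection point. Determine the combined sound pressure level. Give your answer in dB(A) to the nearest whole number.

95 dB(A)

For uncorrelated sources the intensities add, so convert each level to linear form, sum, and take 10·log₁₀ of the total.
Σ 10^(L/10) = 10^(92.7/10) + 10^(83.3/10) + 10^(90.4/10) = 3.172e+09.
L_total = 10·log₁₀(3.172e+09) = 95.01 dB(A).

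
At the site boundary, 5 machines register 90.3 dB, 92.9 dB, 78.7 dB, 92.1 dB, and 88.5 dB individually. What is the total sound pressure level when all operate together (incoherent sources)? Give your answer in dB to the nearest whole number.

97 dB

For uncorrelated sources the intensities add, so convert each level to linear form, sum, and take 10·log₁₀ of the total.
Σ 10^(L/10) = 10^(90.3/10) + 10^(92.9/10) + 10^(78.7/10) + 10^(92.1/10) + 10^(88.5/10) = 5.425e+09.
L_total = 10·log₁₀(5.425e+09) = 97.34 dB.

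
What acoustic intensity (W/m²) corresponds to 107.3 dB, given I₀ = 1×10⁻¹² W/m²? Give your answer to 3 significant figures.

0.0537 W/m²

L = 10·log₁₀(I/I₀) ⇒ I = I₀·10^(L/10) = 10⁻¹² × 10^10.73.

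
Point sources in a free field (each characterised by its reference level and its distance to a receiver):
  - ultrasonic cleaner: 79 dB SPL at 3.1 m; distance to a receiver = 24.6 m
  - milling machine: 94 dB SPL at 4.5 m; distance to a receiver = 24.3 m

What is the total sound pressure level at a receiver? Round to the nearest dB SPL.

79 dB SPL

Apply inverse-square spreading to bring every level to the receiver, then sum 10^(L/10).
ultrasonic cleaner: 79 − 20·log₁₀(24.6/3.1) = 79 − 17.99 = 61.01 dB SPL.
milling machine: 94 − 20·log₁₀(24.3/4.5) = 94 − 14.65 = 79.35 dB SPL.
Σ 10^(L/10) = 8.740e+07 → L_total = 10·log₁₀(8.740e+07) = 79.42 dB SPL.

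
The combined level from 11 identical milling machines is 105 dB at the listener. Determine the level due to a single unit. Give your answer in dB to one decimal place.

11 equal contributions raise the level by 10·log₁₀ 11 = 10.414 dB, so each unit alone gives 105 − 10.414.

94.6 dB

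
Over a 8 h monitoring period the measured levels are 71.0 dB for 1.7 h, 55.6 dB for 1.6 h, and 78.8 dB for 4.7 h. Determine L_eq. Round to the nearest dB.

L_eq = 10·log₁₀[(1/T)·Σ tᵢ·10^(Lᵢ/10)] with T = 8 h.
Σ tᵢ·10^(Lᵢ/10) = 1.7·10^(71.0/10) + 1.6·10^(55.6/10) + 4.7·10^(78.8/10) = 3.785e+08.
L_eq = 10·log₁₀(3.785e+08/8) = 76.75 dB.

77 dB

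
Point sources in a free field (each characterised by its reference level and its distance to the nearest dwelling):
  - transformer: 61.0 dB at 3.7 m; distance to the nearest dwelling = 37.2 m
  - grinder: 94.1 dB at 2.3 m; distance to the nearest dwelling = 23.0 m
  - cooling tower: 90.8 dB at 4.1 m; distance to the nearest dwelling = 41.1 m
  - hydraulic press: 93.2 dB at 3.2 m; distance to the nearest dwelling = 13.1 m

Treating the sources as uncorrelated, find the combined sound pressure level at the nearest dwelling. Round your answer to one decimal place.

Propagate each source to the receiver with L = L_ref − 20·log₁₀(r/r_ref), then add intensities.
transformer: 61.0 − 20·log₁₀(37.2/3.7) = 61.0 − 20.05 = 40.95 dB.
grinder: 94.1 − 20·log₁₀(23.0/2.3) = 94.1 − 20.00 = 74.10 dB.
cooling tower: 90.8 − 20·log₁₀(41.1/4.1) = 90.8 − 20.02 = 70.78 dB.
hydraulic press: 93.2 − 20·log₁₀(13.1/3.2) = 93.2 − 12.24 = 80.96 dB.
Σ 10^(L/10) = 1.623e+08 → L_total = 10·log₁₀(1.623e+08) = 82.10 dB.

82.1 dB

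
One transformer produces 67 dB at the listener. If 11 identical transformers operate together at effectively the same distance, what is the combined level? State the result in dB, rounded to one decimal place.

L_total = L₁ + 10·log₁₀ N for N identical incoherent sources.
L_total = 67 + 10·log₁₀(11) = 67 + 10.414 = 77.41 dB.

77.4 dB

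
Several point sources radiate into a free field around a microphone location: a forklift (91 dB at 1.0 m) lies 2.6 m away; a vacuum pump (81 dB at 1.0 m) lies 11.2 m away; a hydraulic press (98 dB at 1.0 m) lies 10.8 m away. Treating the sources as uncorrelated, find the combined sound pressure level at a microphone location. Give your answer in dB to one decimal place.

83.8 dB

Propagate each source to the receiver with L = L_ref − 20·log₁₀(r/r_ref), then add intensities.
forklift: 91 − 20·log₁₀(2.6/1.0) = 91 − 8.30 = 82.70 dB.
vacuum pump: 81 − 20·log₁₀(11.2/1.0) = 81 − 20.98 = 60.02 dB.
hydraulic press: 98 − 20·log₁₀(10.8/1.0) = 98 − 20.67 = 77.33 dB.
Σ 10^(L/10) = 2.413e+08 → L_total = 10·log₁₀(2.413e+08) = 83.83 dB.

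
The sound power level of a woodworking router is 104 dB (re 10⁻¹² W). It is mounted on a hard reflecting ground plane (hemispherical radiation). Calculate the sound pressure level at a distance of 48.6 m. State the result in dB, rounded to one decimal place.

Free-field hemispherical radiation: L_p = L_w − 10·log₁₀(2π·r²), r = 48.6 m.
2π·r² = 1.484e+04 m², 10·log₁₀ of that is 41.715 dB.
L_p = 104 − 41.715 = 62.29 dB.

62.3 dB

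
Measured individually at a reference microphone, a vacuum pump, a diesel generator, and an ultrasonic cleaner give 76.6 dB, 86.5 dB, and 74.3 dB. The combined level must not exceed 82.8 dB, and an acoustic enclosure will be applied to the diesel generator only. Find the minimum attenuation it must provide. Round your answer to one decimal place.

5.8 dB

The untreated sources together contribute 10^(76.6/10) + 10^(74.3/10) = 7.262e+07, i.e. 78.61 dB.
The limit corresponds to 10^(82.8/10) = 1.905e+08; subtracting the fixed part leaves 1.179e+08 for the diesel generator, i.e. 80.72 dB.
Required insertion loss = 86.5 − 80.72 = 5.78 dB.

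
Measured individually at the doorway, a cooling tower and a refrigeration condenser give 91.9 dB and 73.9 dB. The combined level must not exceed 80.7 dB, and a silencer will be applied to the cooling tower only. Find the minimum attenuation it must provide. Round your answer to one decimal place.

12.2 dB

Fixed contribution from the other source: Σ 10^(L/10) = 10^(73.9/10) = 2.455e+07 (73.90 dB).
The limit corresponds to 10^(80.7/10) = 1.175e+08; subtracting the fixed part leaves 9.294e+07 for the cooling tower, i.e. 79.68 dB.
Required insertion loss = 91.9 − 79.68 = 12.22 dB.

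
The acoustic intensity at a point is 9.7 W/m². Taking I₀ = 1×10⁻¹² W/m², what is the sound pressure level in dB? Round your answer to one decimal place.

Dividing by I₀ shifts the exponent by 12: I/I₀ = 9.7×10^12.
L = 10·(0.9868 + 12) = 129.87 dB.

129.9 dB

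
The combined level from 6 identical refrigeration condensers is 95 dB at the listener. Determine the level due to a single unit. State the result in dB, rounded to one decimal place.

For N identical incoherent sources L_total = L₁ + 10·log₁₀ N, so L₁ = 95 − 10·log₁₀(6) = 95 − 7.782.

87.2 dB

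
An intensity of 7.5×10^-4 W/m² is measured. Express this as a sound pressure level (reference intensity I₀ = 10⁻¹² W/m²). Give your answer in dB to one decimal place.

I/I₀ = 7.5×10^-4/10⁻¹² = 7.5×10^8, and L = 10·log₁₀(I/I₀).
L = 10·(0.8751 + 8) = 88.75 dB.

88.8 dB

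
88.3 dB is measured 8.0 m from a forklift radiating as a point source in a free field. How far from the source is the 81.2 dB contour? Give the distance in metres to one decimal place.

The 7.1 dB drop corresponds to a distance ratio of 10^(7.1/20) for a point source.
r₂ = 8.0·10^((88.3−81.2)/20) = 8.0·10^(7.1/20) = 18.12 m.

18.1 m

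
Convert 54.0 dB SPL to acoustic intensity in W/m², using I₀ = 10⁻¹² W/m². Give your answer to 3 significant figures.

2.51e-07 W/m²

I = I₀·10^(L/10) = 10⁻¹² × 10^(54.0/10) = 10^(-6.600).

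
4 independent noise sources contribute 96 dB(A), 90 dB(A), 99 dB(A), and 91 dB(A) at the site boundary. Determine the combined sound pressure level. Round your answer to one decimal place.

Incoherent sources combine by intensity addition: L_total = 10·log₁₀(Σ 10^(L_i/10)).
Σ 10^(L/10) = 10^(96/10) + 10^(90/10) + 10^(99/10) + 10^(91/10) = 1.418e+10.
L_total = 10·log₁₀(1.418e+10) = 101.52 dB(A).

101.5 dB(A)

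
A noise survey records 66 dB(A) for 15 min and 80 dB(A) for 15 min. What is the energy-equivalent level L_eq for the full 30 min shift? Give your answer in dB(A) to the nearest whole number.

L_eq = 10·log₁₀[(1/T)·Σ tᵢ·10^(Lᵢ/10)] with T = 30 min.
Σ tᵢ·10^(Lᵢ/10) = 15·10^(66/10) + 15·10^(80/10) = 1.560e+09.
L_eq = 10·log₁₀(1.560e+09/30) = 77.16 dB(A).

77 dB(A)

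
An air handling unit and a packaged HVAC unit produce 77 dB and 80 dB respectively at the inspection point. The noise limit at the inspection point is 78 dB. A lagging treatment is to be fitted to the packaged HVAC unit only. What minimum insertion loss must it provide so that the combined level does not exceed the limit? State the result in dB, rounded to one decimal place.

The untreated sources together contribute 10^(77/10) = 5.012e+07, i.e. 77.00 dB.
The limit corresponds to 10^(78/10) = 6.310e+07; subtracting the fixed part leaves 1.298e+07 for the packaged HVAC unit, i.e. 71.13 dB.
Required insertion loss = 80 − 71.13 = 8.87 dB.

8.9 dB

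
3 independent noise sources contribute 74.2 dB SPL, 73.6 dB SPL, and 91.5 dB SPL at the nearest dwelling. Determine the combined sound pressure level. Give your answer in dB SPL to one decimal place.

Incoherent sources combine by intensity addition: L_total = 10·log₁₀(Σ 10^(L_i/10)).
Σ 10^(L/10) = 10^(74.2/10) + 10^(73.6/10) + 10^(91.5/10) = 1.462e+09.
L_total = 10·log₁₀(1.462e+09) = 91.65 dB SPL.

91.6 dB SPL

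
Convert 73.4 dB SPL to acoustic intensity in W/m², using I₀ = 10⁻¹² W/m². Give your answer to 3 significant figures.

2.19e-05 W/m²

I = I₀·10^(L/10) = 10⁻¹² × 10^(73.4/10) = 10^(-4.660).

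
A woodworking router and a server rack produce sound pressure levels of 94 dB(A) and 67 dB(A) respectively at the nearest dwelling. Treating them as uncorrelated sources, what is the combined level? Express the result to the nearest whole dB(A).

94 dB(A)

For uncorrelated sources the intensities add, so convert each level to linear form, sum, and take 10·log₁₀ of the total.
Σ 10^(L/10) = 10^(94/10) + 10^(67/10) = 2.517e+09.
L_total = 10·log₁₀(2.517e+09) = 94.01 dB(A).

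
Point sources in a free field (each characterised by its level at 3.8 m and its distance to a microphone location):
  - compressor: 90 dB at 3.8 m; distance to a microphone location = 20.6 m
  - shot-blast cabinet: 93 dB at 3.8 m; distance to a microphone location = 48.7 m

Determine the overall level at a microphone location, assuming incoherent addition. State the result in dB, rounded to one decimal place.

Propagate each source to the receiver with L = L_ref − 20·log₁₀(r/r_ref), then add intensities.
compressor: 90 − 20·log₁₀(20.6/3.8) = 90 − 14.68 = 75.32 dB.
shot-blast cabinet: 93 − 20·log₁₀(48.7/3.8) = 93 − 22.15 = 70.85 dB.
Σ 10^(L/10) = 4.618e+07 → L_total = 10·log₁₀(4.618e+07) = 76.64 dB.

76.6 dB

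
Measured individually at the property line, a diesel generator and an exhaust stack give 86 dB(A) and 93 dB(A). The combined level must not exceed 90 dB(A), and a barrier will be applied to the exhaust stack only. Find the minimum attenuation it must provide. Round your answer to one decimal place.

The untreated sources together contribute 10^(86/10) = 3.981e+08, i.e. 86.00 dB(A).
To meet 90 dB(A) overall, the treated exhaust stack may contribute at most 10^(90/10) − 3.981e+08 = 6.019e+08, i.e. 87.80 dB(A).
So the exhaust stack must be reduced from 93 to 87.80 dB(A): IL = 5.20 dB.

5.2 dB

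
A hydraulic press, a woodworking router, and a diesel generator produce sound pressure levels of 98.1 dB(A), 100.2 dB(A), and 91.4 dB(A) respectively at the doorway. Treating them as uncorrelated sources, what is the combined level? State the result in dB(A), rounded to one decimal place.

102.6 dB(A)

For uncorrelated sources the intensities add, so convert each level to linear form, sum, and take 10·log₁₀ of the total.
Σ 10^(L/10) = 10^(98.1/10) + 10^(100.2/10) + 10^(91.4/10) = 1.831e+10.
L_total = 10·log₁₀(1.831e+10) = 102.63 dB(A).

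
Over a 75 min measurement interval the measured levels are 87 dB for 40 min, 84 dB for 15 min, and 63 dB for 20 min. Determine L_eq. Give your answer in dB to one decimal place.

85.0 dB

Weight each interval's intensity by its duration and average over T = 75 min:
Σ tᵢ·10^(Lᵢ/10) = 40·10^(87/10) + 15·10^(84/10) + 20·10^(63/10) = 2.386e+10.
L_eq = 10·log₁₀(2.386e+10/75) = 85.03 dB.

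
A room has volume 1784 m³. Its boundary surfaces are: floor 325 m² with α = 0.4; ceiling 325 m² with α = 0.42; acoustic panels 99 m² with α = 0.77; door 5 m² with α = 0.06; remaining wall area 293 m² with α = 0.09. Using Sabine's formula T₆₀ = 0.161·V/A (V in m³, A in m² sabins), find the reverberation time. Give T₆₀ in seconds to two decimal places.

Summing Sᵢαᵢ: 325·0.4 + 325·0.42 + 99·0.77 + 5·0.06 + 293·0.09 = 369.40 m².
T₆₀ = 0.161·V/A = 0.161·1784/369.40 = 0.778 s.

0.78 s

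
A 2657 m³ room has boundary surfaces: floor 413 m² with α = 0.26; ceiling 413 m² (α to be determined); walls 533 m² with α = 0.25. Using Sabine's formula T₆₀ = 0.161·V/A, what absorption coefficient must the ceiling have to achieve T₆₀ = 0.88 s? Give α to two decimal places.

A = 0.161·V/T₆₀ = 0.161·2657/0.88 = 486.11 m² sabins.
Absorption from the other surfaces = 413·0.26 + 533·0.25 = 240.63 m², so the ceiling must supply 245.48 m² over 413 m².
α = 245.48/413 = 0.594.

0.59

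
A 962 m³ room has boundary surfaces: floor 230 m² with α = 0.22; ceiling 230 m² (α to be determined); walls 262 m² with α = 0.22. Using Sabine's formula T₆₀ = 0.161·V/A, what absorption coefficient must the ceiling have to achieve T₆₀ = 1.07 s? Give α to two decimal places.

From T₆₀ = 0.161·V/A, the target T₆₀ = 1.07 s needs A = 0.161·962/1.07 = 144.75 m².
Absorption from the other surfaces = 230·0.22 + 262·0.22 = 108.24 m², so the ceiling must supply 36.51 m² over 230 m².
α = 36.51/230 = 0.159.

0.16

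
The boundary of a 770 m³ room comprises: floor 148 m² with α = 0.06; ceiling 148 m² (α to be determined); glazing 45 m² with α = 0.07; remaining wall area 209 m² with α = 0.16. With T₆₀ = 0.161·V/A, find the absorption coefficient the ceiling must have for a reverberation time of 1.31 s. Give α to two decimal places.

From T₆₀ = 0.161·V/A, the target T₆₀ = 1.31 s needs A = 0.161·770/1.31 = 94.63 m².
Absorption from the other surfaces = 148·0.06 + 45·0.07 + 209·0.16 = 45.47 m², so the ceiling must supply 49.16 m² over 148 m².
α = 49.16/148 = 0.332.

0.33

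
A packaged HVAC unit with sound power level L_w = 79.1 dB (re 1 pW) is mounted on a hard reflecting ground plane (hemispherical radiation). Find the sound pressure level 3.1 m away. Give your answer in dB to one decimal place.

L_p = L_w − 10·log₁₀(2π·r²) with r = 3.1 m.
2π·r² = 60.38 m², 10·log₁₀ of that is 17.809 dB.
L_p = 79.1 − 17.809 = 61.29 dB.

61.3 dB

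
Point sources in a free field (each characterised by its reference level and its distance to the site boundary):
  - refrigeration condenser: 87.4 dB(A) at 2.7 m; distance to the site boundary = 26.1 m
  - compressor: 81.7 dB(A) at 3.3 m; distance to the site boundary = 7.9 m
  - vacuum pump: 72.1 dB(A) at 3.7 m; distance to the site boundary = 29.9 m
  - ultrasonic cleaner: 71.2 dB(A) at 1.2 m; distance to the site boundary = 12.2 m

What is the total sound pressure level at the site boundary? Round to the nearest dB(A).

75 dB(A)

Propagate each source to the receiver with L = L_ref − 20·log₁₀(r/r_ref), then add intensities.
refrigeration condenser: 87.4 − 20·log₁₀(26.1/2.7) = 87.4 − 19.71 = 67.69 dB(A).
compressor: 81.7 − 20·log₁₀(7.9/3.3) = 81.7 − 7.58 = 74.12 dB(A).
vacuum pump: 72.1 − 20·log₁₀(29.9/3.7) = 72.1 − 18.15 = 53.95 dB(A).
ultrasonic cleaner: 71.2 − 20·log₁₀(12.2/1.2) = 71.2 − 20.14 = 51.06 dB(A).
Σ 10^(L/10) = 3.207e+07 → L_total = 10·log₁₀(3.207e+07) = 75.06 dB(A).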